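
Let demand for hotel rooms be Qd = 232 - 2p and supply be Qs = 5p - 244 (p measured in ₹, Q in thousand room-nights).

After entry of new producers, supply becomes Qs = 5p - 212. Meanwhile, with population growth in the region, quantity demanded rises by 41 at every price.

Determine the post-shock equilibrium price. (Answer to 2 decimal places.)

69.29

Solve the original market: 232 - 2p = 5p - 244, hence p = 68 and Q = 96.
The new curves are Qd = 273 - 2p (demand) and Qs = 5p - 212 (supply).
Equate the new curves: 273 - 2p = 5p - 212, giving 485 = 7p, p = 485/7 ≈ 69.2857, Q = 941/7 ≈ 134.4286.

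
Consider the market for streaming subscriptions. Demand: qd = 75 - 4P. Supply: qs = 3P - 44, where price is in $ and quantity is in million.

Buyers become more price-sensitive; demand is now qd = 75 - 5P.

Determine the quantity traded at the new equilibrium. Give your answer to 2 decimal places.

Before the shock: 75 - 4P = 3P - 44 ⇒ 119 = 7P ⇒ P = 17, q = 7.
With the change applied: demand qd = 75 - 5P, supply qs = 3P - 44.
New equilibrium: 75 - 5P = 3P - 44 ⇒ 119 = 8P ⇒ P = 14.875, q = 0.625.

0.63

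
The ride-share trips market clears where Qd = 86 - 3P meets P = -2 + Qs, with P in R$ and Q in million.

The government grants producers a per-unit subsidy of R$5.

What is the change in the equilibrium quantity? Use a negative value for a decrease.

Original equilibrium: 86 - 3P = P + 2 gives 84 = 4P, so P = 21 and Q = 23.
Since sellers receive the price plus the subsidy, the effective supply curve becomes Qs = P + 7.
New equilibrium: 86 - 3P = P + 7 ⇒ 79 = 4P ⇒ P = 19.75, Q = 26.75.
ΔQ = 26.75 − 23 = +3.75.

+3.75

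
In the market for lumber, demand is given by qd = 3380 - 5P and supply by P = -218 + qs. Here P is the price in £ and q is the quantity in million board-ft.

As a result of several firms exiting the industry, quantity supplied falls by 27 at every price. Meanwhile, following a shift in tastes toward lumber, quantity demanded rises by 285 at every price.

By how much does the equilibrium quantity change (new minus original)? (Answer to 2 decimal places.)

Original equilibrium: 3380 - 5P = P + 218 gives 3162 = 6P, so P = 527 and q = 745.
The shock moves the curves to qd = 3665 - 5P and qs = P + 191.
Clearing the new market: 3665 - 5P = P + 191, so P = 579 and q = 770.
Δq = 770 − 745 = +25.00.

+25.00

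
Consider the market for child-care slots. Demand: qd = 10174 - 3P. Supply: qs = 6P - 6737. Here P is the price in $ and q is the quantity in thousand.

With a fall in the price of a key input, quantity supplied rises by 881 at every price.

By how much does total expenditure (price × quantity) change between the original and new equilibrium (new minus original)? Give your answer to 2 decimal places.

Original equilibrium: 10174 - 3P = 6P - 6737 gives 16911 = 9P, so P = 1879 and q = 4537.
The shock moves the curves to qd = 10174 - 3P and qs = 6P - 5856.
Setting them equal: 10174 - 3P = 6P - 5856 → 16030 = 9P, so P = 16030/9 ≈ 1781.1111 and q = 14492/3 ≈ 4830.6667.
Expenditure moves from 1879×4537 = 8525023 to 1781.1111×4830.6667 = 8603954.0741; change = +78931.07.

+78931.07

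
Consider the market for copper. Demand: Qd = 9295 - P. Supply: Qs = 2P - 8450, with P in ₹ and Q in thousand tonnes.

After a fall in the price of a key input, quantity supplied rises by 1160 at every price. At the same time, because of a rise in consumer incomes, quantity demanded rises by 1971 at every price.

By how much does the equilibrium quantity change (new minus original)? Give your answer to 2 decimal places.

+1700.67

Before the shock: 9295 - P = 2P - 8450 ⇒ 17745 = 3P ⇒ P = 5915, Q = 3380.
The new curves are Qd = 11266 - P (demand) and Qs = 2P - 7290 (supply).
New equilibrium: 11266 - P = 2P - 7290 ⇒ 18556 = 3P ⇒ P = 18556/3 ≈ 6185.3333, Q = 15242/3 ≈ 5080.6667.
ΔQ = 5080.6667 − 3380 = +1700.67.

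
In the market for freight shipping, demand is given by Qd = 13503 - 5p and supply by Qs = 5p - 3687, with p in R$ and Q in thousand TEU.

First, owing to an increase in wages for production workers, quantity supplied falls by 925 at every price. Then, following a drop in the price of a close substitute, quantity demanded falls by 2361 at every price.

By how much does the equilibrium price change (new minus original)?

-143.6

Solve the original market: 13503 - 5p = 5p - 3687, hence p = 1719 and Q = 4908.
After the shift, demand is Qd = 11142 - 5p and supply is Qs = 5p - 4612.
Clearing the new market: 11142 - 5p = 5p - 4612, so p = 1575.4 and Q = 3265.
Δp = 1575.4 − 1719 = -143.6.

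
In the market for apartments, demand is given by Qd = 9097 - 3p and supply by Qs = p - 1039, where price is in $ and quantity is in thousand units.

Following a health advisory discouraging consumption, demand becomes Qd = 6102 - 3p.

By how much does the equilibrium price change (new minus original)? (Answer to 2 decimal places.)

Initially, 9097 - 3p = p - 1039, so 10136 = 4p and p = 2534, Q = 1495.
After the shift, demand is Qd = 6102 - 3p and supply is Qs = p - 1039.
Equate the new curves: 6102 - 3p = p - 1039, giving 7141 = 4p, p = 1785.25, Q = 746.25.
Δp = 1785.25 − 2534 = -748.75.

-748.75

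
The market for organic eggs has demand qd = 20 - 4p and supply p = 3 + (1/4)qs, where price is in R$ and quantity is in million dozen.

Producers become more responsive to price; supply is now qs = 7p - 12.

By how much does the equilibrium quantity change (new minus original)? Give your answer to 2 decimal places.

Original equilibrium: 20 - 4p = 4p - 12 gives 32 = 8p, so p = 4 and q = 4.
With the change applied: demand qd = 20 - 4p, supply qs = 7p - 12.
Setting them equal: 20 - 4p = 7p - 12 → 32 = 11p, so p = 32/11 ≈ 2.9091 and q = 92/11 ≈ 8.3636.
Δq = 8.3636 − 4 = +4.36.

+4.36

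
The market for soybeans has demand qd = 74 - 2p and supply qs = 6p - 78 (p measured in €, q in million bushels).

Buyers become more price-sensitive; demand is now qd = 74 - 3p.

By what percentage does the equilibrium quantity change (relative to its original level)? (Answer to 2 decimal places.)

-35.19

Original equilibrium: 74 - 2p = 6p - 78 gives 152 = 8p, so p = 19 and q = 36.
With the change applied: demand qd = 74 - 3p, supply qs = 6p - 78.
Clearing the new market: 74 - 3p = 6p - 78, so p = 152/9 ≈ 16.8889 and q = 70/3 ≈ 23.3333.
%Δq = (23.3333 − 36) / 36 × 100 = -35.19%.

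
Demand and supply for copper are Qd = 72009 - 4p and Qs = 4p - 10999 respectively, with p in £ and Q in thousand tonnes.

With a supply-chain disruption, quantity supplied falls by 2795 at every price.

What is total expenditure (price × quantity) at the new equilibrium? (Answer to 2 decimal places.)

Original equilibrium: 72009 - 4p = 4p - 10999 gives 83008 = 8p, so p = 10376 and Q = 30505.
With the change applied: demand Qd = 72009 - 4p, supply Qs = 4p - 13794.
Clearing the new market: 72009 - 4p = 4p - 13794, so p = 10725.375 and Q = 29107.5.
New expenditure = 10725.375 × 29107.5 = 312188852.81.

312188852.81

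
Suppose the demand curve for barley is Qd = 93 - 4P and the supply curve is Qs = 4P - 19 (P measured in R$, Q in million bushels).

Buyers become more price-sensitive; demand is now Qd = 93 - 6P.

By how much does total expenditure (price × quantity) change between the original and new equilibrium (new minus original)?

Initially, 93 - 4P = 4P - 19, so 112 = 8P and P = 14, Q = 37.
After the shift, demand is Qd = 93 - 6P and supply is Qs = 4P - 19.
Clearing the new market: 93 - 6P = 4P - 19, so P = 11.2 and Q = 25.8.
Expenditure moves from 14×37 = 518 to 11.2×25.8 = 288.96; change = -229.04.

-229.04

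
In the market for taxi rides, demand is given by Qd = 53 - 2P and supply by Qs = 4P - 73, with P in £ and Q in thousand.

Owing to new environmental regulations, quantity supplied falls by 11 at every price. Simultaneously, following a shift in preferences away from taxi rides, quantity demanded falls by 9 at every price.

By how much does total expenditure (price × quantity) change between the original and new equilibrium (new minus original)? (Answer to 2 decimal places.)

-202.56

Solve the original market: 53 - 2P = 4P - 73, hence P = 21 and Q = 11.
The new curves are Qd = 44 - 2P (demand) and Qs = 4P - 84 (supply).
Setting them equal: 44 - 2P = 4P - 84 → 128 = 6P, so P = 64/3 ≈ 21.3333 and Q = 4/3 ≈ 1.3333.
Expenditure moves from 21×11 = 231 to 21.3333×1.3333 = 28.4444; change = -202.56.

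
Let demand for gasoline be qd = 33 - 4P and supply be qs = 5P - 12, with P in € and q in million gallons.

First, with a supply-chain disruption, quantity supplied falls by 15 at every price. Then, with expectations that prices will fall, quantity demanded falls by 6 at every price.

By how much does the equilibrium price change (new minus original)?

Original equilibrium: 33 - 4P = 5P - 12 gives 45 = 9P, so P = 5 and q = 13.
The new curves are qd = 27 - 4P (demand) and qs = 5P - 27 (supply).
Setting them equal: 27 - 4P = 5P - 27 → 54 = 9P, so P = 6 and q = 3.
ΔP = 6 − 5 = +1.

+1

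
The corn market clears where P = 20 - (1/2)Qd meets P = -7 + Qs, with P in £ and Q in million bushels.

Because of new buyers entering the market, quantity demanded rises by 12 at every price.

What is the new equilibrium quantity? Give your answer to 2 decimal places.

22.00

Original equilibrium: 40 - 2P = P + 7 gives 33 = 3P, so P = 11 and Q = 18.
With the change applied: demand Qd = 52 - 2P, supply Qs = P + 7.
Setting them equal: 52 - 2P = P + 7 → 45 = 3P, so P = 15 and Q = 22.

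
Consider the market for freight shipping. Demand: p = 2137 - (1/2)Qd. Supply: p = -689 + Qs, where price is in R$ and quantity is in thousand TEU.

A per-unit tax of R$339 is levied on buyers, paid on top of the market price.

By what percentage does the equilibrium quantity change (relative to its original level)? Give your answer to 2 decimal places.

Original equilibrium: 4274 - 2p = p + 689 gives 3585 = 3p, so p = 1195 and Q = 1884.
Since buyers pay the price plus the tax, the effective demand curve becomes Qd = 3596 - 2p.
Equate the new curves: 3596 - 2p = p + 689, giving 2907 = 3p, p = 969, Q = 1658.
%ΔQ = (1658 − 1884) / 1884 × 100 = -12.00%.

-12.00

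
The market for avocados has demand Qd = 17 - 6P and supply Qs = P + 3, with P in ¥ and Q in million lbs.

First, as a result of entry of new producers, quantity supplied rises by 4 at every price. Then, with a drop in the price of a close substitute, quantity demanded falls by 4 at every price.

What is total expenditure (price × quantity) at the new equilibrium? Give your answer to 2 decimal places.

6.73

Before the shock: 17 - 6P = P + 3 ⇒ 14 = 7P ⇒ P = 2, Q = 5.
The new curves are Qd = 13 - 6P (demand) and Qs = P + 7 (supply).
Setting them equal: 13 - 6P = P + 7 → 6 = 7P, so P = 6/7 ≈ 0.8571 and Q = 55/7 ≈ 7.8571.
New expenditure = 0.8571 × 7.8571 = 6.73.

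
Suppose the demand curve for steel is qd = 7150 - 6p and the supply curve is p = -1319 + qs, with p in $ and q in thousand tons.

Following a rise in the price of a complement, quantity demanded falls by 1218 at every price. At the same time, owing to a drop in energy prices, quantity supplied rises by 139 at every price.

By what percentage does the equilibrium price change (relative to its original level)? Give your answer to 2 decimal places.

-23.27

Original equilibrium: 7150 - 6p = p + 1319 gives 5831 = 7p, so p = 833 and q = 2152.
The new curves are qd = 5932 - 6p (demand) and qs = p + 1458 (supply).
Setting them equal: 5932 - 6p = p + 1458 → 4474 = 7p, so p = 4474/7 ≈ 639.1429 and q = 14680/7 ≈ 2097.1429.
%Δp = (639.1429 − 833) / 833 × 100 = -23.27%.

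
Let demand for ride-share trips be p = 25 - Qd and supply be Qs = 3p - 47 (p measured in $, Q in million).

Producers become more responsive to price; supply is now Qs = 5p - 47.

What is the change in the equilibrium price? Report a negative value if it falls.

-6

Initially, 25 - p = 3p - 47, so 72 = 4p and p = 18, Q = 7.
The new curves are Qd = 25 - p (demand) and Qs = 5p - 47 (supply).
Equate the new curves: 25 - p = 5p - 47, giving 72 = 6p, p = 12, Q = 13.
Δp = 12 − 18 = -6.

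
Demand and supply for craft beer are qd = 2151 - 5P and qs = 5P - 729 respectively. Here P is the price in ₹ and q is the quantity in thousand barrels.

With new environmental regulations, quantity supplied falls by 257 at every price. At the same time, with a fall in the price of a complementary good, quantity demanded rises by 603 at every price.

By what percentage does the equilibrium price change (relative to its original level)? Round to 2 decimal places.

Original equilibrium: 2151 - 5P = 5P - 729 gives 2880 = 10P, so P = 288 and q = 711.
The new curves are qd = 2754 - 5P (demand) and qs = 5P - 986 (supply).
New equilibrium: 2754 - 5P = 5P - 986 ⇒ 3740 = 10P ⇒ P = 374, q = 884.
%ΔP = (374 − 288) / 288 × 100 = +29.86%.

+29.86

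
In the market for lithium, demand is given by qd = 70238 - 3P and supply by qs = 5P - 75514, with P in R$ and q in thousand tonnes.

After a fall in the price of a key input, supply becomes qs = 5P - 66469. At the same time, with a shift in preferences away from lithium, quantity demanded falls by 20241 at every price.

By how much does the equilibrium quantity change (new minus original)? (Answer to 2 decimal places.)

-9258.75

Initially, 70238 - 3P = 5P - 75514, so 145752 = 8P and P = 18219, q = 15581.
The shock moves the curves to qd = 49997 - 3P and qs = 5P - 66469.
Clearing the new market: 49997 - 3P = 5P - 66469, so P = 14558.25 and q = 6322.25.
Δq = 6322.25 − 15581 = -9258.75.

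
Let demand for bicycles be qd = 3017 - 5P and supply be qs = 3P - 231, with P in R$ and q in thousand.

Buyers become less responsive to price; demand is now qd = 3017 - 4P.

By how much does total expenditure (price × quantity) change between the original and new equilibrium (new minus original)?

Initially, 3017 - 5P = 3P - 231, so 3248 = 8P and P = 406, q = 987.
After the shift, demand is qd = 3017 - 4P and supply is qs = 3P - 231.
Equate the new curves: 3017 - 4P = 3P - 231, giving 3248 = 7P, P = 464, q = 1161.
Expenditure moves from 406×987 = 400722 to 464×1161 = 538704; change = +137982.

+137982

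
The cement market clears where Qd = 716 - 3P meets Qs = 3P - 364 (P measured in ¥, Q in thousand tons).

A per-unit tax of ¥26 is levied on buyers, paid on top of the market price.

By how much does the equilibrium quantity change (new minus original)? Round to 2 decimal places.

Before the shock: 716 - 3P = 3P - 364 ⇒ 1080 = 6P ⇒ P = 180, Q = 176.
Since buyers pay the price plus the tax, the effective demand curve becomes Qd = 638 - 3P.
Equate the new curves: 638 - 3P = 3P - 364, giving 1002 = 6P, P = 167, Q = 137.
ΔQ = 137 − 176 = -39.00.

-39.00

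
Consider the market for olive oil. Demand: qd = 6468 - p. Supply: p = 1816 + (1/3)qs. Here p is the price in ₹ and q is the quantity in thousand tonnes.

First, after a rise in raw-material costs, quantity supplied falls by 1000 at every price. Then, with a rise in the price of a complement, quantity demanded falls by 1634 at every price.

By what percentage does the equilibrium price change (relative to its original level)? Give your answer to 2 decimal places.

Initially, 6468 - p = 3p - 5448, so 11916 = 4p and p = 2979, q = 3489.
The new curves are qd = 4834 - p (demand) and qs = 3p - 6448 (supply).
Setting them equal: 4834 - p = 3p - 6448 → 11282 = 4p, so p = 2820.5 and q = 2013.5.
%Δp = (2820.5 − 2979) / 2979 × 100 = -5.32%.

-5.32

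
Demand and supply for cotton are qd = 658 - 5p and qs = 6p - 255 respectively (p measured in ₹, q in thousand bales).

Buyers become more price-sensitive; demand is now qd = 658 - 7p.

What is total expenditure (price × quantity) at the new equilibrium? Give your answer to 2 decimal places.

Initially, 658 - 5p = 6p - 255, so 913 = 11p and p = 83, q = 243.
After the shift, demand is qd = 658 - 7p and supply is qs = 6p - 255.
Setting them equal: 658 - 7p = 6p - 255 → 913 = 13p, so p = 913/13 ≈ 70.2308 and q = 2163/13 ≈ 166.3846.
New expenditure = 70.2308 × 166.3846 = 11685.32.

11685.32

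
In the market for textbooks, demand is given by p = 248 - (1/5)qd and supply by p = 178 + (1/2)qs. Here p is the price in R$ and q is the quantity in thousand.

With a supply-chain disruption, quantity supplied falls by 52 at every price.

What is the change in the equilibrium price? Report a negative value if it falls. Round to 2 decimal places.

Before the shock: 1240 - 5p = 2p - 356 ⇒ 1596 = 7p ⇒ p = 228, q = 100.
After the shift, demand is qd = 1240 - 5p and supply is qs = 2p - 408.
Setting them equal: 1240 - 5p = 2p - 408 → 1648 = 7p, so p = 1648/7 ≈ 235.4286 and q = 440/7 ≈ 62.8571.
Δp = 235.4286 − 228 = +7.43.

+7.43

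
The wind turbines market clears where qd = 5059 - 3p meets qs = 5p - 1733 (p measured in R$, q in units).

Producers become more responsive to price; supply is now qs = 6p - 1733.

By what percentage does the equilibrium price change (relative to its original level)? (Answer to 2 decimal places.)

Solve the original market: 5059 - 3p = 5p - 1733, hence p = 849 and q = 2512.
With the change applied: demand qd = 5059 - 3p, supply qs = 6p - 1733.
Setting them equal: 5059 - 3p = 6p - 1733 → 6792 = 9p, so p = 2264/3 ≈ 754.6667 and q = 2795.
%Δp = (754.6667 − 849) / 849 × 100 = -11.11%.

-11.11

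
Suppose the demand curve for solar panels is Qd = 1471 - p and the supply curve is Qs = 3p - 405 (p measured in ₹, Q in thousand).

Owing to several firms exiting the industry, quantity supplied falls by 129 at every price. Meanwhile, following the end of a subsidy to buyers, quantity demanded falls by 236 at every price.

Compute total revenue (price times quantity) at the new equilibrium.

Solve the original market: 1471 - p = 3p - 405, hence p = 469 and Q = 1002.
With the change applied: demand Qd = 1235 - p, supply Qs = 3p - 534.
New equilibrium: 1235 - p = 3p - 534 ⇒ 1769 = 4p ⇒ p = 442.25, Q = 792.75.
New expenditure = 442.25 × 792.75 = 350593.6875.

350593.6875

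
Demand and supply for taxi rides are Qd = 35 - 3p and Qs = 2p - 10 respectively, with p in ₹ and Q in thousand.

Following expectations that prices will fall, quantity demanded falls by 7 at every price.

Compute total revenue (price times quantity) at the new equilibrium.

39.52

Original equilibrium: 35 - 3p = 2p - 10 gives 45 = 5p, so p = 9 and Q = 8.
The shock moves the curves to Qd = 28 - 3p and Qs = 2p - 10.
Setting them equal: 28 - 3p = 2p - 10 → 38 = 5p, so p = 7.6 and Q = 5.2.
New expenditure = 7.6 × 5.2 = 39.52.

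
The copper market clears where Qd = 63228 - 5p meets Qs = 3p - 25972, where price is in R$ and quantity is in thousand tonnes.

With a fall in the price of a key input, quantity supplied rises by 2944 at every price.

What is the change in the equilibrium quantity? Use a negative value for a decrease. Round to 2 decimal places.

Original equilibrium: 63228 - 5p = 3p - 25972 gives 89200 = 8p, so p = 11150 and Q = 7478.
With the change applied: demand Qd = 63228 - 5p, supply Qs = 3p - 23028.
Setting them equal: 63228 - 5p = 3p - 23028 → 86256 = 8p, so p = 10782 and Q = 9318.
ΔQ = 9318 − 7478 = +1840.00.

+1840.00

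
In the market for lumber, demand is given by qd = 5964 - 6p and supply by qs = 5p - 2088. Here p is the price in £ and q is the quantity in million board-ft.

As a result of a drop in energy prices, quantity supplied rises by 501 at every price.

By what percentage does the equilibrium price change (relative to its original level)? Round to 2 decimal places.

-6.22

Before the shock: 5964 - 6p = 5p - 2088 ⇒ 8052 = 11p ⇒ p = 732, q = 1572.
The new curves are qd = 5964 - 6p (demand) and qs = 5p - 1587 (supply).
New equilibrium: 5964 - 6p = 5p - 1587 ⇒ 7551 = 11p ⇒ p = 7551/11 ≈ 686.4545, q = 20298/11 ≈ 1845.2727.
%Δp = (686.4545 − 732) / 732 × 100 = -6.22%.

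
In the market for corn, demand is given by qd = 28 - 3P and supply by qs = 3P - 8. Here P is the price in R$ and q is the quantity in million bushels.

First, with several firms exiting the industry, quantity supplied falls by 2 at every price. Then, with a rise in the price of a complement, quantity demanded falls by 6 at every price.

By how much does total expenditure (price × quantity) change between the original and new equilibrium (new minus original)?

Original equilibrium: 28 - 3P = 3P - 8 gives 36 = 6P, so P = 6 and q = 10.
With the change applied: demand qd = 22 - 3P, supply qs = 3P - 10.
New equilibrium: 22 - 3P = 3P - 10 ⇒ 32 = 6P ⇒ P = 16/3 ≈ 5.3333, q = 6.
Expenditure moves from 6×10 = 60 to 5.3333×6 = 32; change = -28.

-28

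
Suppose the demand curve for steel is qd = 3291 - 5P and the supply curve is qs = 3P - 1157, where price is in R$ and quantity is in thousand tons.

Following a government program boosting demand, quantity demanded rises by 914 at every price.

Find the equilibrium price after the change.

670.25

Solve the original market: 3291 - 5P = 3P - 1157, hence P = 556 and q = 511.
The new curves are qd = 4205 - 5P (demand) and qs = 3P - 1157 (supply).
New equilibrium: 4205 - 5P = 3P - 1157 ⇒ 5362 = 8P ⇒ P = 670.25, q = 853.75.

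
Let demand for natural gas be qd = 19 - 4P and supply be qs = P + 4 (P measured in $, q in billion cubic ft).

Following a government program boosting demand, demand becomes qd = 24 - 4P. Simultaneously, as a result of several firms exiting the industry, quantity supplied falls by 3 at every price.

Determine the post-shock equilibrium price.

4.6

Solve the original market: 19 - 4P = P + 4, hence P = 3 and q = 7.
With the change applied: demand qd = 24 - 4P, supply qs = P + 1.
Clearing the new market: 24 - 4P = P + 1, so P = 4.6 and q = 5.6.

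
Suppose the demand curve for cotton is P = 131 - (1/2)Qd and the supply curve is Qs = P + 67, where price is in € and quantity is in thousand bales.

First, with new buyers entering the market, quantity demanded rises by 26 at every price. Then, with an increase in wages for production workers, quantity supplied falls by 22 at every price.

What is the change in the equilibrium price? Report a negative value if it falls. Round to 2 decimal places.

Before the shock: 262 - 2P = P + 67 ⇒ 195 = 3P ⇒ P = 65, Q = 132.
The new curves are Qd = 288 - 2P (demand) and Qs = P + 45 (supply).
Clearing the new market: 288 - 2P = P + 45, so P = 81 and Q = 126.
ΔP = 81 − 65 = +16.00.

+16.00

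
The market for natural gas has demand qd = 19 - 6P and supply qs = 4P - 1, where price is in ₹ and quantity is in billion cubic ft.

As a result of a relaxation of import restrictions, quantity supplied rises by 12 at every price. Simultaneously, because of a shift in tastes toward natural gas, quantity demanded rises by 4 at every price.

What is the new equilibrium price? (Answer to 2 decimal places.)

1.20

Before the shock: 19 - 6P = 4P - 1 ⇒ 20 = 10P ⇒ P = 2, q = 7.
The new curves are qd = 23 - 6P (demand) and qs = 4P + 11 (supply).
Clearing the new market: 23 - 6P = 4P + 11, so P = 1.2 and q = 15.8.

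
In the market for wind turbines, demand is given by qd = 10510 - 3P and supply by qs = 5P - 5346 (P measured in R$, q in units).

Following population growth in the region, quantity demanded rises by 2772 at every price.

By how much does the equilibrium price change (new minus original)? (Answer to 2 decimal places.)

+346.50

Before the shock: 10510 - 3P = 5P - 5346 ⇒ 15856 = 8P ⇒ P = 1982, q = 4564.
The shock moves the curves to qd = 13282 - 3P and qs = 5P - 5346.
Clearing the new market: 13282 - 3P = 5P - 5346, so P = 2328.5 and q = 6296.5.
ΔP = 2328.5 − 1982 = +346.50.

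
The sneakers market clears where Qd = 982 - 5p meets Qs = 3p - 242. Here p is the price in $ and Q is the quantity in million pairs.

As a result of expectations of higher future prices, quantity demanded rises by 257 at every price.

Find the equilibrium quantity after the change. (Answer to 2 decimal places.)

Initially, 982 - 5p = 3p - 242, so 1224 = 8p and p = 153, Q = 217.
With the change applied: demand Qd = 1239 - 5p, supply Qs = 3p - 242.
Equate the new curves: 1239 - 5p = 3p - 242, giving 1481 = 8p, p = 185.125, Q = 313.375.

313.38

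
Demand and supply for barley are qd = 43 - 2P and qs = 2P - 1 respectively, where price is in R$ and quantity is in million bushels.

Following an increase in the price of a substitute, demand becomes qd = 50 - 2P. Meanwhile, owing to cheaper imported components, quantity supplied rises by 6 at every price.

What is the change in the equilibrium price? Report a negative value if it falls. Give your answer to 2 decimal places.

+0.25

Solve the original market: 43 - 2P = 2P - 1, hence P = 11 and q = 21.
With the change applied: demand qd = 50 - 2P, supply qs = 2P + 5.
New equilibrium: 50 - 2P = 2P + 5 ⇒ 45 = 4P ⇒ P = 11.25, q = 27.5.
ΔP = 11.25 − 11 = +0.25.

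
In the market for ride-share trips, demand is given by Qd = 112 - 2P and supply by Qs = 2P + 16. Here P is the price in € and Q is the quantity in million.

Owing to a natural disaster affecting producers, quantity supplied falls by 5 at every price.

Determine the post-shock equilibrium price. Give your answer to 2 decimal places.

25.25

Original equilibrium: 112 - 2P = 2P + 16 gives 96 = 4P, so P = 24 and Q = 64.
The shock moves the curves to Qd = 112 - 2P and Qs = 2P + 11.
Clearing the new market: 112 - 2P = 2P + 11, so P = 25.25 and Q = 61.5.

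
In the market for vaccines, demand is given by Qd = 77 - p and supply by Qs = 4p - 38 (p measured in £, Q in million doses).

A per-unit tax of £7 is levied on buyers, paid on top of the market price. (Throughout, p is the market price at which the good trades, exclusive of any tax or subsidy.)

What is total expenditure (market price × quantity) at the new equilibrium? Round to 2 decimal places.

Solve the original market: 77 - p = 4p - 38, hence p = 23 and Q = 54.
Since buyers pay the price plus the tax, the effective demand curve becomes Qd = 70 - p.
Setting them equal: 70 - p = 4p - 38 → 108 = 5p, so p = 21.6 and Q = 48.4.
New expenditure = 21.6 × 48.4 = 1045.44.

1045.44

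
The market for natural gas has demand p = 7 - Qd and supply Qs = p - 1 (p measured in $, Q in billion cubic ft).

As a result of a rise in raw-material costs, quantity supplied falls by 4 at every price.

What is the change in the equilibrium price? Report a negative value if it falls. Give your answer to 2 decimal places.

Original equilibrium: 7 - p = p - 1 gives 8 = 2p, so p = 4 and Q = 3.
With the change applied: demand Qd = 7 - p, supply Qs = p - 5.
New equilibrium: 7 - p = p - 5 ⇒ 12 = 2p ⇒ p = 6, Q = 1.
Δp = 6 − 4 = +2.00.

+2.00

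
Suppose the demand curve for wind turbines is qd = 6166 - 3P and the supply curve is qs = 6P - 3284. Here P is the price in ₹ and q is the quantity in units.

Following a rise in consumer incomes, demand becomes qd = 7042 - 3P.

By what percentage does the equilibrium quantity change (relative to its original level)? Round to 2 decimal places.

Before the shock: 6166 - 3P = 6P - 3284 ⇒ 9450 = 9P ⇒ P = 1050, q = 3016.
With the change applied: demand qd = 7042 - 3P, supply qs = 6P - 3284.
Equate the new curves: 7042 - 3P = 6P - 3284, giving 10326 = 9P, P = 3442/3 ≈ 1147.3333, q = 3600.
%Δq = (3600 − 3016) / 3016 × 100 = +19.36%.

+19.36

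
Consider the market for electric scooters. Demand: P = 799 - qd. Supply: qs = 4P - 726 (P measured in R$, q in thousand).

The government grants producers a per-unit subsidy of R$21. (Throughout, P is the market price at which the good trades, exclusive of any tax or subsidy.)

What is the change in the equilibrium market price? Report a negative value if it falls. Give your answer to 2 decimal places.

-16.80

Original equilibrium: 799 - P = 4P - 726 gives 1525 = 5P, so P = 305 and q = 494.
Since sellers receive the price plus the subsidy, the effective supply curve becomes qs = 4P - 642.
Clearing the new market: 799 - P = 4P - 642, so P = 288.2 and q = 510.8.
ΔP = 288.2 − 305 = -16.80.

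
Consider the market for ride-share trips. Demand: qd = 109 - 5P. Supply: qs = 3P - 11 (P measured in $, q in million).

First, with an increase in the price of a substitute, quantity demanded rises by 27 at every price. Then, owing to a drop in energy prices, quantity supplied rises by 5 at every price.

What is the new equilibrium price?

Solve the original market: 109 - 5P = 3P - 11, hence P = 15 and q = 34.
With the change applied: demand qd = 136 - 5P, supply qs = 3P - 6.
Setting them equal: 136 - 5P = 3P - 6 → 142 = 8P, so P = 17.75 and q = 47.25.

17.75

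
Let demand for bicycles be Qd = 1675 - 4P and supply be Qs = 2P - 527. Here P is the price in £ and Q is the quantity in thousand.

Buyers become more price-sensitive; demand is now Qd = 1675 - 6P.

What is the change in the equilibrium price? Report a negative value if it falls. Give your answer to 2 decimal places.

Solve the original market: 1675 - 4P = 2P - 527, hence P = 367 and Q = 207.
The new curves are Qd = 1675 - 6P (demand) and Qs = 2P - 527 (supply).
Clearing the new market: 1675 - 6P = 2P - 527, so P = 275.25 and Q = 23.5.
ΔP = 275.25 − 367 = -91.75.

-91.75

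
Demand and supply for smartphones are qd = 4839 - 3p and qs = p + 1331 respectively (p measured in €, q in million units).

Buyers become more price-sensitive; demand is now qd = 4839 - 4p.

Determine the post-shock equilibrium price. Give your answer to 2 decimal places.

Before the shock: 4839 - 3p = p + 1331 ⇒ 3508 = 4p ⇒ p = 877, q = 2208.
The shock moves the curves to qd = 4839 - 4p and qs = p + 1331.
Clearing the new market: 4839 - 4p = p + 1331, so p = 701.6 and q = 2032.6.

701.60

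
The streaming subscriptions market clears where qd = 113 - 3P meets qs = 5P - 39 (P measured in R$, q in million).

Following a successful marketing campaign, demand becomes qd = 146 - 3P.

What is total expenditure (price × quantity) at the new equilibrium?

Initially, 113 - 3P = 5P - 39, so 152 = 8P and P = 19, q = 56.
The shock moves the curves to qd = 146 - 3P and qs = 5P - 39.
Equate the new curves: 146 - 3P = 5P - 39, giving 185 = 8P, P = 23.125, q = 76.625.
New expenditure = 23.125 × 76.625 = 1771.953125.

1771.953125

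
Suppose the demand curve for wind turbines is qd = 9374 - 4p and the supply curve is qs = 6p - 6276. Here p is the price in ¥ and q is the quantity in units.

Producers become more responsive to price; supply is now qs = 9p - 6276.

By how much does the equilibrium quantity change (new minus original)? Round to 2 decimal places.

Initially, 9374 - 4p = 6p - 6276, so 15650 = 10p and p = 1565, q = 3114.
After the shift, demand is qd = 9374 - 4p and supply is qs = 9p - 6276.
Clearing the new market: 9374 - 4p = 9p - 6276, so p = 15650/13 ≈ 1203.8462 and q = 59262/13 ≈ 4558.6154.
Δq = 4558.6154 − 3114 = +1444.62.

+1444.62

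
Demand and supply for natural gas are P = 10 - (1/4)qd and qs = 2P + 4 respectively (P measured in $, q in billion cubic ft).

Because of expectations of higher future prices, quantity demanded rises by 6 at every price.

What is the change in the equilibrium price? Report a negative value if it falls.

Solve the original market: 40 - 4P = 2P + 4, hence P = 6 and q = 16.
With the change applied: demand qd = 46 - 4P, supply qs = 2P + 4.
Clearing the new market: 46 - 4P = 2P + 4, so P = 7 and q = 18.
ΔP = 7 − 6 = +1.

+1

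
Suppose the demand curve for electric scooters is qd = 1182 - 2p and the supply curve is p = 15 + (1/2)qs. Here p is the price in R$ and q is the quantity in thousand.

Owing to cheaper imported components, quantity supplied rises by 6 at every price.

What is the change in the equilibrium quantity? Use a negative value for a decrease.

Solve the original market: 1182 - 2p = 2p - 30, hence p = 303 and q = 576.
After the shift, demand is qd = 1182 - 2p and supply is qs = 2p - 24.
Setting them equal: 1182 - 2p = 2p - 24 → 1206 = 4p, so p = 301.5 and q = 579.
Δq = 579 − 576 = +3.

+3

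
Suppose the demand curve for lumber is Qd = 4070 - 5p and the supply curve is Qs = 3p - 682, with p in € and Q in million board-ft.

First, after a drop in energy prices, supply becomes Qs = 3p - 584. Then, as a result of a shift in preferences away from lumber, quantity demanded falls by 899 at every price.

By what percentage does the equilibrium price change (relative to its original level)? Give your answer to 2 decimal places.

Initially, 4070 - 5p = 3p - 682, so 4752 = 8p and p = 594, Q = 1100.
With the change applied: demand Qd = 3171 - 5p, supply Qs = 3p - 584.
Clearing the new market: 3171 - 5p = 3p - 584, so p = 469.375 and Q = 824.125.
%Δp = (469.375 − 594) / 594 × 100 = -20.98%.

-20.98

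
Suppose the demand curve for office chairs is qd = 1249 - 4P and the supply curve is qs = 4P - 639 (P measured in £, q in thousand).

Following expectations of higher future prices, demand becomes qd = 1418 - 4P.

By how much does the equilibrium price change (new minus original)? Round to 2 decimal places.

+21.13

Before the shock: 1249 - 4P = 4P - 639 ⇒ 1888 = 8P ⇒ P = 236, q = 305.
With the change applied: demand qd = 1418 - 4P, supply qs = 4P - 639.
New equilibrium: 1418 - 4P = 4P - 639 ⇒ 2057 = 8P ⇒ P = 257.125, q = 389.5.
ΔP = 257.125 − 236 = +21.13.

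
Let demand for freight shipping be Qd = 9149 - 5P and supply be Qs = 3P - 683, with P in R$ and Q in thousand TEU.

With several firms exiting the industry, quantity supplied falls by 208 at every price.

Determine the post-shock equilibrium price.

Before the shock: 9149 - 5P = 3P - 683 ⇒ 9832 = 8P ⇒ P = 1229, Q = 3004.
The shock moves the curves to Qd = 9149 - 5P and Qs = 3P - 891.
Setting them equal: 9149 - 5P = 3P - 891 → 10040 = 8P, so P = 1255 and Q = 2874.

1255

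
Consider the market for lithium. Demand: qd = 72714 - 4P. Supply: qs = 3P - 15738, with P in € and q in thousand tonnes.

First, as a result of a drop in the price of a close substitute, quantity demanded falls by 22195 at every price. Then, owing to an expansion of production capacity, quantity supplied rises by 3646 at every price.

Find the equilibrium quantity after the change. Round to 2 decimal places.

Before the shock: 72714 - 4P = 3P - 15738 ⇒ 88452 = 7P ⇒ P = 12636, q = 22170.
After the shift, demand is qd = 50519 - 4P and supply is qs = 3P - 12092.
New equilibrium: 50519 - 4P = 3P - 12092 ⇒ 62611 = 7P ⇒ P = 62611/7 ≈ 8944.4286, q = 103189/7 ≈ 14741.2857.

14741.29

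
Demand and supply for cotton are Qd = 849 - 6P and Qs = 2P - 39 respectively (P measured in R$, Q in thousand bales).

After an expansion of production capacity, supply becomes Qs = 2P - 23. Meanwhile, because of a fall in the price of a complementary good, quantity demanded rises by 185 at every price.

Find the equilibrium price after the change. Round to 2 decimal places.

Original equilibrium: 849 - 6P = 2P - 39 gives 888 = 8P, so P = 111 and Q = 183.
The shock moves the curves to Qd = 1034 - 6P and Qs = 2P - 23.
Clearing the new market: 1034 - 6P = 2P - 23, so P = 132.125 and Q = 241.25.

132.13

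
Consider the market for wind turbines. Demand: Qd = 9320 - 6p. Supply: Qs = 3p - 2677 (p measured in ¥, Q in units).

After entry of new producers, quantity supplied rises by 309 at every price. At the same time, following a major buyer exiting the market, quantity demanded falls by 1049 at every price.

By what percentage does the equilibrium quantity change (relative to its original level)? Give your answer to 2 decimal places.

-10.87

Before the shock: 9320 - 6p = 3p - 2677 ⇒ 11997 = 9p ⇒ p = 1333, Q = 1322.
The new curves are Qd = 8271 - 6p (demand) and Qs = 3p - 2368 (supply).
Clearing the new market: 8271 - 6p = 3p - 2368, so p = 10639/9 ≈ 1182.1111 and Q = 3535/3 ≈ 1178.3333.
%ΔQ = (1178.3333 − 1322) / 1322 × 100 = -10.87%.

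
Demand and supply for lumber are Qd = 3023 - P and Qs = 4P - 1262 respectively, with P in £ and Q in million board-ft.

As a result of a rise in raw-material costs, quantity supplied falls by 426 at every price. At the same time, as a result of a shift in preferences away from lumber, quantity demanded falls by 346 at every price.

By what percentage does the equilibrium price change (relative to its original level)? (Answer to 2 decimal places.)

Original equilibrium: 3023 - P = 4P - 1262 gives 4285 = 5P, so P = 857 and Q = 2166.
After the shift, demand is Qd = 2677 - P and supply is Qs = 4P - 1688.
Equate the new curves: 2677 - P = 4P - 1688, giving 4365 = 5P, P = 873, Q = 1804.
%ΔP = (873 − 857) / 857 × 100 = +1.87%.

+1.87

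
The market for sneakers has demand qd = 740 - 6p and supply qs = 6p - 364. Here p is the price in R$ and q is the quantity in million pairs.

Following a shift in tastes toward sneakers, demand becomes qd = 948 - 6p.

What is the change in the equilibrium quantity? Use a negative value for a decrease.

+104

Original equilibrium: 740 - 6p = 6p - 364 gives 1104 = 12p, so p = 92 and q = 188.
After the shift, demand is qd = 948 - 6p and supply is qs = 6p - 364.
Setting them equal: 948 - 6p = 6p - 364 → 1312 = 12p, so p = 328/3 ≈ 109.3333 and q = 292.
Δq = 292 − 188 = +104.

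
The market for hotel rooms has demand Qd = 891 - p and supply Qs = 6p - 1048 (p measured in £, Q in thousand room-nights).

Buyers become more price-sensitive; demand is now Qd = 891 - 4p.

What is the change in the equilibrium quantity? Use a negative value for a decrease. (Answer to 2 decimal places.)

-498.60

Initially, 891 - p = 6p - 1048, so 1939 = 7p and p = 277, Q = 614.
The shock moves the curves to Qd = 891 - 4p and Qs = 6p - 1048.
Clearing the new market: 891 - 4p = 6p - 1048, so p = 193.9 and Q = 115.4.
ΔQ = 115.4 − 614 = -498.60.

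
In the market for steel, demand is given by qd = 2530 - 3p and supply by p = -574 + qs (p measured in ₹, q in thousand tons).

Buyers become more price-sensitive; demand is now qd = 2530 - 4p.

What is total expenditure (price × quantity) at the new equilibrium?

377586.24

Solve the original market: 2530 - 3p = p + 574, hence p = 489 and q = 1063.
With the change applied: demand qd = 2530 - 4p, supply qs = p + 574.
Clearing the new market: 2530 - 4p = p + 574, so p = 391.2 and q = 965.2.
New expenditure = 391.2 × 965.2 = 377586.24.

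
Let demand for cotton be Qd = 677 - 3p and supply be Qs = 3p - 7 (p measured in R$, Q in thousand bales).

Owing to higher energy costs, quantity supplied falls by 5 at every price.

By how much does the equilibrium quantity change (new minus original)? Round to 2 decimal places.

Solve the original market: 677 - 3p = 3p - 7, hence p = 114 and Q = 335.
After the shift, demand is Qd = 677 - 3p and supply is Qs = 3p - 12.
Setting them equal: 677 - 3p = 3p - 12 → 689 = 6p, so p = 689/6 ≈ 114.8333 and Q = 332.5.
ΔQ = 332.5 − 335 = -2.50.

-2.50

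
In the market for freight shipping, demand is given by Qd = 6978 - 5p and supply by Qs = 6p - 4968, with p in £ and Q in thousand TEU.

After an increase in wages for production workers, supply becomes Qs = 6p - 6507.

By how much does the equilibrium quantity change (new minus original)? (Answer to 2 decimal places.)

-699.55

Original equilibrium: 6978 - 5p = 6p - 4968 gives 11946 = 11p, so p = 1086 and Q = 1548.
After the shift, demand is Qd = 6978 - 5p and supply is Qs = 6p - 6507.
Clearing the new market: 6978 - 5p = 6p - 6507, so p = 13485/11 ≈ 1225.9091 and Q = 9333/11 ≈ 848.4545.
ΔQ = 848.4545 − 1548 = -699.55.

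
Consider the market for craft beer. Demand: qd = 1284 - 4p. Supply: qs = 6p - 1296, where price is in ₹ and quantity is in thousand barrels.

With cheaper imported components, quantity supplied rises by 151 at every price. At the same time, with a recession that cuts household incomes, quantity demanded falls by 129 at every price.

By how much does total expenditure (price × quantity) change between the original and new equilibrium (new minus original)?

-10966

Original equilibrium: 1284 - 4p = 6p - 1296 gives 2580 = 10p, so p = 258 and q = 252.
The new curves are qd = 1155 - 4p (demand) and qs = 6p - 1145 (supply).
New equilibrium: 1155 - 4p = 6p - 1145 ⇒ 2300 = 10p ⇒ p = 230, q = 235.
Expenditure moves from 258×252 = 65016 to 230×235 = 54050; change = -10966.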